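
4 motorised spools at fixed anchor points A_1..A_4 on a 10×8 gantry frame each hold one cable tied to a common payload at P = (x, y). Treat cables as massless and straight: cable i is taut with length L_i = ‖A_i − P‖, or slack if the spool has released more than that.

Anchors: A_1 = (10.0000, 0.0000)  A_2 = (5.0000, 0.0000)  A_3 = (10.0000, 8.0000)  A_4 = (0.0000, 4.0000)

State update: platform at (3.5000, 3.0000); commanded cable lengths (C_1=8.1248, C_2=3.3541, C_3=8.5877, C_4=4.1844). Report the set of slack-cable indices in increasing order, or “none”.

i=1: geometric 7.1589 vs commanded 8.1248 ⇒ slack
i=2: geometric 3.3541 vs commanded 3.3541 ⇒ taut
i=3: geometric 8.2006 vs commanded 8.5877 ⇒ slack
i=4: geometric 3.6401 vs commanded 4.1844 ⇒ slack

1, 3, 4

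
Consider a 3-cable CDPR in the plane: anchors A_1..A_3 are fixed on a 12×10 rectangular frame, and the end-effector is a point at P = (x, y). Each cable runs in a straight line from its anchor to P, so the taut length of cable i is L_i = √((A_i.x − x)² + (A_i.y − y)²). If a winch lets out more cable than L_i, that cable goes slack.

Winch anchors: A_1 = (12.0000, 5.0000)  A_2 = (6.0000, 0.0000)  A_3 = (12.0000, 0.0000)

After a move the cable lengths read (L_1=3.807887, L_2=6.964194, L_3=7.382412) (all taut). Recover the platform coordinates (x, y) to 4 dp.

each cable: (A_i−P)·(A_i−P) = L_i²; let q_i = ‖A_i‖²−L_i²
q_1 = 144.0000+25.0000−14.5000 = 154.5000
row 1: 12.0000x + 10.0000y = 167.0000  (q_2=-12.5000)
row 2: 0.0000x + 10.0000y = 65.0000  (q_3=89.5000)
Cramer on rows 1–2 → x = 8.5000, y = 6.5000

(8.5000, 6.5000)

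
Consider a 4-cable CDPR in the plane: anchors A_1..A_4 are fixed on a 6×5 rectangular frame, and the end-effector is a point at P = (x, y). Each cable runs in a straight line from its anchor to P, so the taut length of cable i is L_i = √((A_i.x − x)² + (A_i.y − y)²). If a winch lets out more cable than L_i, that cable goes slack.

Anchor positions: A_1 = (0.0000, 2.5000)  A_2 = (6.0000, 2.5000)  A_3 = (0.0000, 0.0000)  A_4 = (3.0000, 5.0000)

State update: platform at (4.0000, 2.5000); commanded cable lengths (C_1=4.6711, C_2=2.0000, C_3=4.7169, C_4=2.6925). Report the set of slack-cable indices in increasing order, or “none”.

i=1: geometric 4.0000 vs commanded 4.6711 ⇒ slack
i=2: geometric 2.0000 vs commanded 2.0000 ⇒ taut
i=3: geometric 4.7170 vs commanded 4.7169 ⇒ taut
i=4: geometric 2.6926 vs commanded 2.6925 ⇒ taut

1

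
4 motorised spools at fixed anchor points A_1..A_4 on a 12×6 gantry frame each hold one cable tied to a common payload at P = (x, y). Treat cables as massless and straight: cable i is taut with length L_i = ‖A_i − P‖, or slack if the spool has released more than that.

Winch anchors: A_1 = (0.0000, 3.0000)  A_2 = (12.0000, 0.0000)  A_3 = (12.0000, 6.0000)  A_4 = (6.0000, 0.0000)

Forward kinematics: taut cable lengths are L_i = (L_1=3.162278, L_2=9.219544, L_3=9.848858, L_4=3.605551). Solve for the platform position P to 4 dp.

each cable: (A_i−P)·(A_i−P) = L_i²; let k_i = ‖A_i‖²−L_i²
k_1 = 0.0000+9.0000−10.0000 = -1.0000
row 1: -24.0000x + 6.0000y = -60.0000  (k_2=59.0000)
row 2: -24.0000x − 6.0000y = -84.0000  (k_3=83.0000)
row 3: -12.0000x + 6.0000y = -24.0000  (k_4=23.0000)
Cramer on rows 1–2 → x = 3.0000, y = 2.0000
check cable 4: ‖A_4−P‖² = 13.0000 ≈ L_4² = 13.0000 ✓

(3.0000, 2.0000)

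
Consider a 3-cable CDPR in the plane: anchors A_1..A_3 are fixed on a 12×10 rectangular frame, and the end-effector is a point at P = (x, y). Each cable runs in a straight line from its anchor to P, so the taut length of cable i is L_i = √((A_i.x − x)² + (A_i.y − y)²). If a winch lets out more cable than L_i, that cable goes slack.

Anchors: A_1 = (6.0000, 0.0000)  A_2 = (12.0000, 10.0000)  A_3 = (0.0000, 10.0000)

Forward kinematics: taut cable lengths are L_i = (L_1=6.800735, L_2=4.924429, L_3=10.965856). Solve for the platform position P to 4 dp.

(10.0000, 5.5000)

expand ‖A_i−P‖²=L_i² and subtract eq 1 (k_i ≔ ‖A_i‖²−L_i²)
k_1 = 36.0000+0.0000−46.2500 = -10.2500
eq1−eq2 → [-12.0000  -20.0000]·P = -230.0000
eq1−eq3 → [12.0000  -20.0000]·P = 10.0000
2×2 solve → P = (10.0000, 5.5000)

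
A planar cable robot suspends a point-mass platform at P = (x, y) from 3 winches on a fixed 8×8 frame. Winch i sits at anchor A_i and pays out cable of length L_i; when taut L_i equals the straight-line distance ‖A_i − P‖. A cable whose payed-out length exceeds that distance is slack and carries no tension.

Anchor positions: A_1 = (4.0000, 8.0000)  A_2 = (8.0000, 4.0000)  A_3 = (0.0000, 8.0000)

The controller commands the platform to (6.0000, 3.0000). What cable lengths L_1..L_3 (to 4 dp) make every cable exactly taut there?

L_1: Δ = A_1−P = (-2.0000, 5.0000) → ‖Δ‖ = √29.0000 = 5.3852
L_2: Δ = A_2−P = (2.0000, 1.0000) → ‖Δ‖ = √5.0000 = 2.2361
L_3: Δ = A_3−P = (-6.0000, 5.0000) → ‖Δ‖ = √61.0000 = 7.8102

(5.3852, 2.2361, 7.8102)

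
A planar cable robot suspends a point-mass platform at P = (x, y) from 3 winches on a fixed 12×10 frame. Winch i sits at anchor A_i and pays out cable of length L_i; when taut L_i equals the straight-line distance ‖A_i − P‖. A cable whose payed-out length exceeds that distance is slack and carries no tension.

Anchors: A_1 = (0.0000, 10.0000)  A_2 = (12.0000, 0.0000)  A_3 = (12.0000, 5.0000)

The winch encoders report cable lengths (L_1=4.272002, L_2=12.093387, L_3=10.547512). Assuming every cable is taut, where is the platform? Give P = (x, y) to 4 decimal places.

(1.5000, 6.0000)

expand ‖A_i−P‖²=L_i² and subtract eq 1 (k_i ≔ ‖A_i‖²−L_i²)
k_1 = 0.0000+100.0000−18.2500 = 81.7500
eq1−eq2 → [-24.0000  20.0000]·P = 84.0000
eq1−eq3 → [-24.0000  10.0000]·P = 24.0000
2×2 solve → P = (1.5000, 6.0000)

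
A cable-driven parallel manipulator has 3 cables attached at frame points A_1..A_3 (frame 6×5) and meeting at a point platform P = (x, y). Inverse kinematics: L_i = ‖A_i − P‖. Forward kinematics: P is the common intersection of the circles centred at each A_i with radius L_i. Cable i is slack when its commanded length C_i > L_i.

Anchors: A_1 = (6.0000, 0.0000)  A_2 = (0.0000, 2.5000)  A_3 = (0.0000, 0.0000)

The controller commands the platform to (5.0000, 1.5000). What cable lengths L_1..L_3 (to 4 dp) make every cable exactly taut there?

cable 1: Δx=1.0000, Δy=-1.5000; L_1 = √(Δx²+Δy²) = 1.8028
cable 2: Δx=-5.0000, Δy=1.0000; L_2 = √(Δx²+Δy²) = 5.0990
cable 3: Δx=-5.0000, Δy=-1.5000; L_3 = √(Δx²+Δy²) = 5.2202

(1.8028, 5.0990, 5.2202)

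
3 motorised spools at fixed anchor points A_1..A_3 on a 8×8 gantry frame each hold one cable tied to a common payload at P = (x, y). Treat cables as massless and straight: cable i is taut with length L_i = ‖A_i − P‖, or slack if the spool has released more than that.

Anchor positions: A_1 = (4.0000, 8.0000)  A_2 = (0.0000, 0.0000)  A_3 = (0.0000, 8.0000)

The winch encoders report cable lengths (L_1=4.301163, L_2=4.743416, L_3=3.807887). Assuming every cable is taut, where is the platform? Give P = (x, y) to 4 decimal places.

circle eqns → linear via eq_j − eq_1; set k_j = A_j·A_j − L_j²
k_1 = 16.0000+64.0000−18.5000 = 61.5000
8.0000·x + 16.0000·y = k_1−k_2 = 84.0000
8.0000·x + 0.0000·y = k_1−k_3 = 12.0000
solve first two rows → x=1.5000, y=4.5000

(1.5000, 4.5000)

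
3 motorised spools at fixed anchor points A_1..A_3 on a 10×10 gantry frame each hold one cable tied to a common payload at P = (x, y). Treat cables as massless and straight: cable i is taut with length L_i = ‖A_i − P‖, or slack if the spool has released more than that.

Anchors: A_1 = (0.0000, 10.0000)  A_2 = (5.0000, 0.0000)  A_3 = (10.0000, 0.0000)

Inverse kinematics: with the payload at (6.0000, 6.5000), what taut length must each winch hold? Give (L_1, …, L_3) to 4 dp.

(6.9462, 6.5765, 7.6322)

cable 1: Δx=-6.0000, Δy=3.5000; L_1 = √(Δx²+Δy²) = 6.9462
cable 2: Δx=-1.0000, Δy=-6.5000; L_2 = √(Δx²+Δy²) = 6.5765
cable 3: Δx=4.0000, Δy=-6.5000; L_3 = √(Δx²+Δy²) = 7.6322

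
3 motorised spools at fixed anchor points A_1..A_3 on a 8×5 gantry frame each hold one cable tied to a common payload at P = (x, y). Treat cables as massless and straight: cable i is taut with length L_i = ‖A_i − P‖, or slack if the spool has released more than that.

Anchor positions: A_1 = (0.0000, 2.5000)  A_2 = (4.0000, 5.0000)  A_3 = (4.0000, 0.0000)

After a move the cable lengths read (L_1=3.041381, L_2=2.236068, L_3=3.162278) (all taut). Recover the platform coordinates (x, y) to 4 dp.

circle eqns → linear via eq_j − eq_1; set q_j = A_j·A_j − L_j²
q_1 = 0.0000+6.2500−9.2500 = -3.0000
-8.0000·x − 5.0000·y = q_1−q_2 = -39.0000
-8.0000·x + 5.0000·y = q_1−q_3 = -9.0000
solve first two rows → x=3.0000, y=3.0000

(3.0000, 3.0000)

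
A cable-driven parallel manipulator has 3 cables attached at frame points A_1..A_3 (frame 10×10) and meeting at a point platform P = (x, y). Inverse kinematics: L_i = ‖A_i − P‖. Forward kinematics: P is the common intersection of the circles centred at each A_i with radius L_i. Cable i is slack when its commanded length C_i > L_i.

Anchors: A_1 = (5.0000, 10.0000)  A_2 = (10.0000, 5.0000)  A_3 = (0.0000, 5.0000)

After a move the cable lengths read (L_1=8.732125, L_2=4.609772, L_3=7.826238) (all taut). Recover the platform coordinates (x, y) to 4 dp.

(7.0000, 1.5000)

circle eqns → linear via eq_j − eq_1; set q_j = A_j·A_j − L_j²
q_1 = 25.0000+100.0000−76.2500 = 48.7500
-10.0000·x + 10.0000·y = q_1−q_2 = -55.0000
10.0000·x + 10.0000·y = q_1−q_3 = 85.0000
solve first two rows → x=7.0000, y=1.5000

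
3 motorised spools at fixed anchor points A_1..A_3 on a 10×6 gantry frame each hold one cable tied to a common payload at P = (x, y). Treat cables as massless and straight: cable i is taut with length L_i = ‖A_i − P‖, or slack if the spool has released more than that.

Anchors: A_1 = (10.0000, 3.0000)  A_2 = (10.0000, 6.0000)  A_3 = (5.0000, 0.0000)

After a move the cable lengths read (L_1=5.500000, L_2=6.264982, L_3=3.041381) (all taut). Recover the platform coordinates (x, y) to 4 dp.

expand ‖A_i−P‖²=L_i² and subtract eq 1 (k_i ≔ ‖A_i‖²−L_i²)
k_1 = 100.0000+9.0000−30.2500 = 78.7500
eq1−eq2 → [0.0000  -6.0000]·P = -18.0000
eq1−eq3 → [10.0000  6.0000]·P = 63.0000
2×2 solve → P = (4.5000, 3.0000)

(4.5000, 3.0000)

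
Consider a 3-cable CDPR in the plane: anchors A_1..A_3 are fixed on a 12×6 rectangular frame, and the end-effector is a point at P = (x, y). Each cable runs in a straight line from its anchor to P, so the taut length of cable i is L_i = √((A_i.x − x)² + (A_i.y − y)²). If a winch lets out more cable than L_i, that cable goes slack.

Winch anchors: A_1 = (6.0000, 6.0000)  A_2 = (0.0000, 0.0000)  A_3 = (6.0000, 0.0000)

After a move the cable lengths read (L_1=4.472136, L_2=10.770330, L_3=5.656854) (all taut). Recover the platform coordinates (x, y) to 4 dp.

expand ‖A_i−P‖²=L_i² and subtract eq 1 (c_i ≔ ‖A_i‖²−L_i²)
c_1 = 36.0000+36.0000−20.0000 = 52.0000
eq1−eq2 → [12.0000  12.0000]·P = 168.0000
eq1−eq3 → [0.0000  12.0000]·P = 48.0000
2×2 solve → P = (10.0000, 4.0000)

(10.0000, 4.0000)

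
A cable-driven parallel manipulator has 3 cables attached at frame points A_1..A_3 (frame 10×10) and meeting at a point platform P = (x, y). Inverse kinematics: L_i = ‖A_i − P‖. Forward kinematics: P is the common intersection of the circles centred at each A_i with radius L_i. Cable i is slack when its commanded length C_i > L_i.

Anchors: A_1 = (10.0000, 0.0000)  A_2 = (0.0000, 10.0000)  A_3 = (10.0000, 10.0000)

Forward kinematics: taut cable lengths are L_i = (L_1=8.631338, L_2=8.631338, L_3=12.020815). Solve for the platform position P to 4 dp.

(1.5000, 1.5000)

each cable: (A_i−P)·(A_i−P) = L_i²; let q_i = ‖A_i‖²−L_i²
q_1 = 100.0000+0.0000−74.5000 = 25.5000
row 1: 20.0000x − 20.0000y = 0.0000  (q_2=25.5000)
row 2: 0.0000x − 20.0000y = -30.0000  (q_3=55.5000)
Cramer on rows 1–2 → x = 1.5000, y = 1.5000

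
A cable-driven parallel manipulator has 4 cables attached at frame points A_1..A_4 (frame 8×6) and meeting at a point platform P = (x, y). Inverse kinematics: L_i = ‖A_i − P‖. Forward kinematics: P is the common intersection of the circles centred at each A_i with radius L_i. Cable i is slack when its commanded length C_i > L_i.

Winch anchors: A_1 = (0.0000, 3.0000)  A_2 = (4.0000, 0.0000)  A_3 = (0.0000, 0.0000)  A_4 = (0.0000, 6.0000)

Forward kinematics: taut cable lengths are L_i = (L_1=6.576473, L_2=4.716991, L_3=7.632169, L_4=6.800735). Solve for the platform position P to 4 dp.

(6.5000, 4.0000)

each cable: (A_i−P)·(A_i−P) = L_i²; let q_i = ‖A_i‖²−L_i²
q_1 = 0.0000+9.0000−43.2500 = -34.2500
row 1: -8.0000x + 6.0000y = -28.0000  (q_2=-6.2500)
row 2: 0.0000x + 6.0000y = 24.0000  (q_3=-58.2500)
row 3: 0.0000x − 6.0000y = -24.0000  (q_4=-10.2500)
Cramer on rows 1–2 → x = 6.5000, y = 4.0000
check cable 4: ‖A_4−P‖² = 46.2500 ≈ L_4² = 46.2500 ✓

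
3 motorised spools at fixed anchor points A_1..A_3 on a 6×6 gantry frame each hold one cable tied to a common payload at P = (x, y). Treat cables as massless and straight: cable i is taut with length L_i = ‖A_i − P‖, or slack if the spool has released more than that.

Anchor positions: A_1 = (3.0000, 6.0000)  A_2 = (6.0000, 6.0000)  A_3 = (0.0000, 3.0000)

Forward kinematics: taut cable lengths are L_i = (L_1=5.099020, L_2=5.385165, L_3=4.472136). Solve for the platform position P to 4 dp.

(4.0000, 1.0000)

each cable: (A_i−P)·(A_i−P) = L_i²; let k_i = ‖A_i‖²−L_i²
k_1 = 9.0000+36.0000−26.0000 = 19.0000
row 1: -6.0000x + 0.0000y = -24.0000  (k_2=43.0000)
row 2: 6.0000x + 6.0000y = 30.0000  (k_3=-11.0000)
Cramer on rows 1–2 → x = 4.0000, y = 1.0000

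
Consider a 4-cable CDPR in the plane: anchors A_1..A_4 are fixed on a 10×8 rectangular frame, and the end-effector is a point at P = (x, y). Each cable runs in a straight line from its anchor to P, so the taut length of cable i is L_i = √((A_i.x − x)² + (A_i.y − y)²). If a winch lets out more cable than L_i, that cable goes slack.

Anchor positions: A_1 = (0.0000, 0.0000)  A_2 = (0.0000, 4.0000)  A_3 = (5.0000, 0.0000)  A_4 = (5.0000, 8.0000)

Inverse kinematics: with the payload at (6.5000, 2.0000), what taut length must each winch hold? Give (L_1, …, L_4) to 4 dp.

L_1: Δ = A_1−P = (-6.5000, -2.0000) → ‖Δ‖ = √46.2500 = 6.8007
L_2: Δ = A_2−P = (-6.5000, 2.0000) → ‖Δ‖ = √46.2500 = 6.8007
L_3: Δ = A_3−P = (-1.5000, -2.0000) → ‖Δ‖ = √6.2500 = 2.5000
L_4: Δ = A_4−P = (-1.5000, 6.0000) → ‖Δ‖ = √38.2500 = 6.1847

(6.8007, 6.8007, 2.5000, 6.1847)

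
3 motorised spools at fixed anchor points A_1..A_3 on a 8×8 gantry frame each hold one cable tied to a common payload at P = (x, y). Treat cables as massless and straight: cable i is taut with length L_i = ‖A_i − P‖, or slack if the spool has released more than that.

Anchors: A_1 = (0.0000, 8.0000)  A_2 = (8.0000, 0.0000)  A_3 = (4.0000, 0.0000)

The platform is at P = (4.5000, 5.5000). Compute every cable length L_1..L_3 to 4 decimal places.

L_1 = √((0.0000−4.5000)² + (8.0000−5.5000)²) = 5.1478
L_2 = √((8.0000−4.5000)² + (0.0000−5.5000)²) = 6.5192
L_3 = √((4.0000−4.5000)² + (0.0000−5.5000)²) = 5.5227

(5.1478, 6.5192, 5.5227)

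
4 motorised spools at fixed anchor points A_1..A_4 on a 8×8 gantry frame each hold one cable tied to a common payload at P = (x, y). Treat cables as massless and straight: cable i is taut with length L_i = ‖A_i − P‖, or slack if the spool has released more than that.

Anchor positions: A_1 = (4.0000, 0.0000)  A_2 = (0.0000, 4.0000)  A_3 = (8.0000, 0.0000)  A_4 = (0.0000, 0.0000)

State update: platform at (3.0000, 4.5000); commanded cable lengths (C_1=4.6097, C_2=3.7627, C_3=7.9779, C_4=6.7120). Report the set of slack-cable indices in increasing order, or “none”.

2, 3, 4

i=1: geometric 4.6098 vs commanded 4.6097 ⇒ taut
i=2: geometric 3.0414 vs commanded 3.7627 ⇒ slack
i=3: geometric 6.7268 vs commanded 7.9779 ⇒ slack
i=4: geometric 5.4083 vs commanded 6.7120 ⇒ slack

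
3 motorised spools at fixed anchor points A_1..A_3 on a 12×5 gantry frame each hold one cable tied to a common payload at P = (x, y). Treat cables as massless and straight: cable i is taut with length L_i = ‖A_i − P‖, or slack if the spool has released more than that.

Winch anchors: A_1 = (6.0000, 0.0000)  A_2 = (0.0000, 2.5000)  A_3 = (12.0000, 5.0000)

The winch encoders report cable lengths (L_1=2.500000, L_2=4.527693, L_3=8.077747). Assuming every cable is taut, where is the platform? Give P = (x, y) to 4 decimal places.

expand ‖A_i−P‖²=L_i² and subtract eq 1 (c_i ≔ ‖A_i‖²−L_i²)
c_1 = 36.0000+0.0000−6.2500 = 29.7500
eq1−eq2 → [12.0000  -5.0000]·P = 44.0000
eq1−eq3 → [-12.0000  -10.0000]·P = -74.0000
2×2 solve → P = (4.5000, 2.0000)

(4.5000, 2.0000)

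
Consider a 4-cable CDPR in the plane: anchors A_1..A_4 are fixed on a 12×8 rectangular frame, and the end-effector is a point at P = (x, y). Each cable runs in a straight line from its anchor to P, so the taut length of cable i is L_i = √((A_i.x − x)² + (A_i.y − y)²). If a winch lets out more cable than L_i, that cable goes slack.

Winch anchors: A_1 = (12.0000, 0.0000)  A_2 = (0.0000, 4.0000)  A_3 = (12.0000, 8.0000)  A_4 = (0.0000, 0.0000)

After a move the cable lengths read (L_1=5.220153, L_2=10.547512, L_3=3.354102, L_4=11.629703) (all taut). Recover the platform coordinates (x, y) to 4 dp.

each cable: (A_i−P)·(A_i−P) = L_i²; let q_i = ‖A_i‖²−L_i²
q_1 = 144.0000+0.0000−27.2500 = 116.7500
row 1: 24.0000x − 8.0000y = 212.0000  (q_2=-95.2500)
row 2: 0.0000x − 16.0000y = -80.0000  (q_3=196.7500)
row 3: 24.0000x + 0.0000y = 252.0000  (q_4=-135.2500)
Cramer on rows 1–2 → x = 10.5000, y = 5.0000
check cable 4: ‖A_4−P‖² = 135.2500 ≈ L_4² = 135.2500 ✓

(10.5000, 5.0000)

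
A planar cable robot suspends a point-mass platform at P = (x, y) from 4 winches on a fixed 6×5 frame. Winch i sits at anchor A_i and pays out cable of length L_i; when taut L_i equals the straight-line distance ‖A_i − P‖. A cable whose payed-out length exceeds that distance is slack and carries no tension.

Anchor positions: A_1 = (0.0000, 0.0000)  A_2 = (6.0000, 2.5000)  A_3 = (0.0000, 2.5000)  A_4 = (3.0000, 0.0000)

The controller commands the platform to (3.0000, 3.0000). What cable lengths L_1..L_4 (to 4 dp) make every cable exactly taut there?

L_1 = √((0.0000−3.0000)² + (0.0000−3.0000)²) = 4.2426
L_2 = √((6.0000−3.0000)² + (2.5000−3.0000)²) = 3.0414
L_3 = √((0.0000−3.0000)² + (2.5000−3.0000)²) = 3.0414
L_4 = √((3.0000−3.0000)² + (0.0000−3.0000)²) = 3.0000

(4.2426, 3.0414, 3.0414, 3.0000)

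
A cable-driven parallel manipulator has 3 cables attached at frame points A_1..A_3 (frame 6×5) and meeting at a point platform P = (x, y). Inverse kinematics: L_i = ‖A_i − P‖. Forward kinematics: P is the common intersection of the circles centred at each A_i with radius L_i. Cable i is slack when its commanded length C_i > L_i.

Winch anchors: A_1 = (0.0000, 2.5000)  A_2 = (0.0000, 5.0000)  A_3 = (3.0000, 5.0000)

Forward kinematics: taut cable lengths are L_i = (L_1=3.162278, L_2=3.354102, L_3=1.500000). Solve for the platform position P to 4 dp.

(3.0000, 3.5000)

circle eqns → linear via eq_j − eq_1; set c_j = A_j·A_j − L_j²
c_1 = 0.0000+6.2500−10.0000 = -3.7500
0.0000·x − 5.0000·y = c_1−c_2 = -17.5000
-6.0000·x − 5.0000·y = c_1−c_3 = -35.5000
solve first two rows → x=3.0000, y=3.5000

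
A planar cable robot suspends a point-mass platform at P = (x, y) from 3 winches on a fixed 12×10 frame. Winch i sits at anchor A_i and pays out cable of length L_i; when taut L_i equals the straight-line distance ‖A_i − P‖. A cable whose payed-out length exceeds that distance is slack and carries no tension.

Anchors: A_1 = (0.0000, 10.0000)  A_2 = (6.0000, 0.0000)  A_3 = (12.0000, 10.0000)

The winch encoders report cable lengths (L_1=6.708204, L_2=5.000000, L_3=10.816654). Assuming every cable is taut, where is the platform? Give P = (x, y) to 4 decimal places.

(3.0000, 4.0000)

each cable: (A_i−P)·(A_i−P) = L_i²; let q_i = ‖A_i‖²−L_i²
q_1 = 0.0000+100.0000−45.0000 = 55.0000
row 1: -12.0000x + 20.0000y = 44.0000  (q_2=11.0000)
row 2: -24.0000x + 0.0000y = -72.0000  (q_3=127.0000)
Cramer on rows 1–2 → x = 3.0000, y = 4.0000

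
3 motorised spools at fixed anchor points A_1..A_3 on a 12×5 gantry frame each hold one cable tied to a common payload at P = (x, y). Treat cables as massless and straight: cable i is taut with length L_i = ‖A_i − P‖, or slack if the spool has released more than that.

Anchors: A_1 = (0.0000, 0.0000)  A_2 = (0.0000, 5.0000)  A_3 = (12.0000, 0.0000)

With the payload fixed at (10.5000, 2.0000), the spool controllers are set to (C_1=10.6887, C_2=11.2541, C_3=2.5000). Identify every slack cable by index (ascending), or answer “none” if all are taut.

cable 1: L_1 = ‖A_1−P‖ = 10.6888;  C_1 = 10.6887 → taut
cable 2: L_2 = ‖A_2−P‖ = 10.9202;  C_2 = 11.2541 → slack
cable 3: L_3 = ‖A_3−P‖ = 2.5000;  C_3 = 2.5000 → taut

2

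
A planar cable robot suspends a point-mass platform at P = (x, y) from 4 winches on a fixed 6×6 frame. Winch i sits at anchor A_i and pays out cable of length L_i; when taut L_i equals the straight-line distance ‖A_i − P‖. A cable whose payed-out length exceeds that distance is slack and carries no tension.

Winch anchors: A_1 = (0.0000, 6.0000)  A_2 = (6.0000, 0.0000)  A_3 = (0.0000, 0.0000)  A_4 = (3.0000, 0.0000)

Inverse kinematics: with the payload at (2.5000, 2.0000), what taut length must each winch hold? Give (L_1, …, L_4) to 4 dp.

(4.7170, 4.0311, 3.2016, 2.0616)

cable 1: Δx=-2.5000, Δy=4.0000; L_1 = √(Δx²+Δy²) = 4.7170
cable 2: Δx=3.5000, Δy=-2.0000; L_2 = √(Δx²+Δy²) = 4.0311
cable 3: Δx=-2.5000, Δy=-2.0000; L_3 = √(Δx²+Δy²) = 3.2016
cable 4: Δx=0.5000, Δy=-2.0000; L_4 = √(Δx²+Δy²) = 2.0616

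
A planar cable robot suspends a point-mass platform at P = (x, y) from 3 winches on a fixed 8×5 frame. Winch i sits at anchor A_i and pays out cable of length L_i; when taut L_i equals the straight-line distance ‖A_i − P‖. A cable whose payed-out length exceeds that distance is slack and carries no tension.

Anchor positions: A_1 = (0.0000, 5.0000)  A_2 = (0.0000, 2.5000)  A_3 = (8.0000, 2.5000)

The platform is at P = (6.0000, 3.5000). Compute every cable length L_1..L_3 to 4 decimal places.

(6.1847, 6.0828, 2.2361)

cable 1: Δx=-6.0000, Δy=1.5000; L_1 = √(Δx²+Δy²) = 6.1847
cable 2: Δx=-6.0000, Δy=-1.0000; L_2 = √(Δx²+Δy²) = 6.0828
cable 3: Δx=2.0000, Δy=-1.0000; L_3 = √(Δx²+Δy²) = 2.2361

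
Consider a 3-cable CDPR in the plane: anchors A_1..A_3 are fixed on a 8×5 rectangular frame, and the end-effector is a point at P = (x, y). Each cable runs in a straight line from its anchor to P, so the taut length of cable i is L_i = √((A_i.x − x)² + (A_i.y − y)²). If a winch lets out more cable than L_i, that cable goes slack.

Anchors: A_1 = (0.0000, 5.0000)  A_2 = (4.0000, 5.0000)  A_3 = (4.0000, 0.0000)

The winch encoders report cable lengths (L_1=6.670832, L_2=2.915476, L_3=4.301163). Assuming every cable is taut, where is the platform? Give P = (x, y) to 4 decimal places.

expand ‖A_i−P‖²=L_i² and subtract eq 1 (k_i ≔ ‖A_i‖²−L_i²)
k_1 = 0.0000+25.0000−44.5000 = -19.5000
eq1−eq2 → [-8.0000  0.0000]·P = -52.0000
eq1−eq3 → [-8.0000  10.0000]·P = -17.0000
2×2 solve → P = (6.5000, 3.5000)

(6.5000, 3.5000)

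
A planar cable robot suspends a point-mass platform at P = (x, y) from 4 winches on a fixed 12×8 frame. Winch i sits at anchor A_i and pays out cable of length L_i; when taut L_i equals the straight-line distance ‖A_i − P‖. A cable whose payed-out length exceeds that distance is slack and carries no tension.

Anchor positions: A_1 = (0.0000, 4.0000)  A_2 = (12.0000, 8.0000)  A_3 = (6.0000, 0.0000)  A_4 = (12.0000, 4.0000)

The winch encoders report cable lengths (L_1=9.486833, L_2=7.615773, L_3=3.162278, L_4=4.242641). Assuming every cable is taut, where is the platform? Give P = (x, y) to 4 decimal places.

(9.0000, 1.0000)

expand ‖A_i−P‖²=L_i² and subtract eq 1 (c_i ≔ ‖A_i‖²−L_i²)
c_1 = 0.0000+16.0000−90.0000 = -74.0000
eq1−eq2 → [-24.0000  -8.0000]·P = -224.0000
eq1−eq3 → [-12.0000  8.0000]·P = -100.0000
eq1−eq4 → [-24.0000  0.0000]·P = -216.0000
2×2 solve → P = (9.0000, 1.0000)
check cable 4: ‖A_4−P‖² = 18.0000 ≈ L_4² = 18.0000 ✓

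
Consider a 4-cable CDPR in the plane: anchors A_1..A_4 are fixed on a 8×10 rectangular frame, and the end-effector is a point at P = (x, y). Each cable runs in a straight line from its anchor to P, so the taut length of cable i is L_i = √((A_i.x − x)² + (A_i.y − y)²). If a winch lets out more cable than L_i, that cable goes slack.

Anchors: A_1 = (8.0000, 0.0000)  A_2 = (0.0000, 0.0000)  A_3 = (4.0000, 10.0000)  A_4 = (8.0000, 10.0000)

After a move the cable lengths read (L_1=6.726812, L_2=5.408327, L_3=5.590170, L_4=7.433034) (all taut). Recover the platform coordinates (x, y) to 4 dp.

(3.0000, 4.5000)

each cable: (A_i−P)·(A_i−P) = L_i²; let q_i = ‖A_i‖²−L_i²
q_1 = 64.0000+0.0000−45.2500 = 18.7500
row 1: 16.0000x + 0.0000y = 48.0000  (q_2=-29.2500)
row 2: 8.0000x − 20.0000y = -66.0000  (q_3=84.7500)
row 3: 0.0000x − 20.0000y = -90.0000  (q_4=108.7500)
Cramer on rows 1–2 → x = 3.0000, y = 4.5000
check cable 4: ‖A_4−P‖² = 55.2500 ≈ L_4² = 55.2500 ✓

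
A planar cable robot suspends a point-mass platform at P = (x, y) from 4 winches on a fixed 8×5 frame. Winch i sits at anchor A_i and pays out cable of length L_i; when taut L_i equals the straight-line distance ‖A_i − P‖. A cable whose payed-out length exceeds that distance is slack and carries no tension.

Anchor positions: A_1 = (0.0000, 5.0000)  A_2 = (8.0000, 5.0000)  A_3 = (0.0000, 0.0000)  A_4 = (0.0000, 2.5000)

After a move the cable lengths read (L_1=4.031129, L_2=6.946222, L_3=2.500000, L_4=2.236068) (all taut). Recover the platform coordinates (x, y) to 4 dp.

(2.0000, 1.5000)

each cable: (A_i−P)·(A_i−P) = L_i²; let k_i = ‖A_i‖²−L_i²
k_1 = 0.0000+25.0000−16.2500 = 8.7500
row 1: -16.0000x + 0.0000y = -32.0000  (k_2=40.7500)
row 2: 0.0000x + 10.0000y = 15.0000  (k_3=-6.2500)
row 3: 0.0000x + 5.0000y = 7.5000  (k_4=1.2500)
Cramer on rows 1–2 → x = 2.0000, y = 1.5000
check cable 4: ‖A_4−P‖² = 5.0000 ≈ L_4² = 5.0000 ✓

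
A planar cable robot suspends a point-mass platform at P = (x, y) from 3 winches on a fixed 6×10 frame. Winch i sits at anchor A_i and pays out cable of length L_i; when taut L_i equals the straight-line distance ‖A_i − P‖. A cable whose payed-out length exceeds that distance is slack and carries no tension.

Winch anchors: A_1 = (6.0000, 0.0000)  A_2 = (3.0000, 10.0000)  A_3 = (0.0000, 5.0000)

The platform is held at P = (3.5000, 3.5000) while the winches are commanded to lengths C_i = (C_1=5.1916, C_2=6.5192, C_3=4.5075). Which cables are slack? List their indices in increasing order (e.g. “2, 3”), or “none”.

i=1: geometric 4.3012 vs commanded 5.1916 ⇒ slack
i=2: geometric 6.5192 vs commanded 6.5192 ⇒ taut
i=3: geometric 3.8079 vs commanded 4.5075 ⇒ slack

1, 3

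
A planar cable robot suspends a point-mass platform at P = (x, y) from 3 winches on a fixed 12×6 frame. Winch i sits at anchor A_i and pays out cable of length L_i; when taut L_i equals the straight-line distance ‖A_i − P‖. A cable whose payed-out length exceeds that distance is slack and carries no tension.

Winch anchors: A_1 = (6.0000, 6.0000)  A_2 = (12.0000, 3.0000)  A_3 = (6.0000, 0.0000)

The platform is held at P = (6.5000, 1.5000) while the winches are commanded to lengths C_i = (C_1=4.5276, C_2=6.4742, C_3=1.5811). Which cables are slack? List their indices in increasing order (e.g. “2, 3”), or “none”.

2

cable 1: √((-0.5000)²+(4.5000)²)=4.5277, C_1=4.5276: taut
cable 2: √((5.5000)²+(1.5000)²)=5.7009, C_2=6.4742: slack
cable 3: √((-0.5000)²+(-1.5000)²)=1.5811, C_3=1.5811: taut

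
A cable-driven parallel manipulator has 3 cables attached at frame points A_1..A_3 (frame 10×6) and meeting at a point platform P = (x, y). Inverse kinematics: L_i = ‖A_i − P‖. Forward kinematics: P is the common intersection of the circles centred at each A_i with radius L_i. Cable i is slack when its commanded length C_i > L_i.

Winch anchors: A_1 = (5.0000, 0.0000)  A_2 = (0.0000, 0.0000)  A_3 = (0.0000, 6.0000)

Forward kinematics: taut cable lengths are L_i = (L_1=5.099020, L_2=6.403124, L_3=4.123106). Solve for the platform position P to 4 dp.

(4.0000, 5.0000)

each cable: (A_i−P)·(A_i−P) = L_i²; let c_i = ‖A_i‖²−L_i²
c_1 = 25.0000+0.0000−26.0000 = -1.0000
row 1: 10.0000x + 0.0000y = 40.0000  (c_2=-41.0000)
row 2: 10.0000x − 12.0000y = -20.0000  (c_3=19.0000)
Cramer on rows 1–2 → x = 4.0000, y = 5.0000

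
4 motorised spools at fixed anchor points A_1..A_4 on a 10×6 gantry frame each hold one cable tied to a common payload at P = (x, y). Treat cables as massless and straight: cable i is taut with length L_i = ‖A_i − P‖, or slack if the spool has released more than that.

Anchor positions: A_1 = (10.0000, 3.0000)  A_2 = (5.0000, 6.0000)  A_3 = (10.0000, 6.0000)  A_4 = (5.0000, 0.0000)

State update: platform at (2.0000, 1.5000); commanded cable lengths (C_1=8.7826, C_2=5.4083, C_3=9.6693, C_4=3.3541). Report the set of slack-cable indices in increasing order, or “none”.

i=1: geometric 8.1394 vs commanded 8.7826 ⇒ slack
i=2: geometric 5.4083 vs commanded 5.4083 ⇒ taut
i=3: geometric 9.1788 vs commanded 9.6693 ⇒ slack
i=4: geometric 3.3541 vs commanded 3.3541 ⇒ taut

1, 3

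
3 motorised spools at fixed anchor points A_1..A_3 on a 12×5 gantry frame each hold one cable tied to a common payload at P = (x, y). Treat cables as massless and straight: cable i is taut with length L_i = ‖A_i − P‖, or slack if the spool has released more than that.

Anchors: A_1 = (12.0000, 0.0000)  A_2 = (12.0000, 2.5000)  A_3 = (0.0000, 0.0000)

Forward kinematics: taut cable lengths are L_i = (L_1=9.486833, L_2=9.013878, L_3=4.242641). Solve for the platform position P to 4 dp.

each cable: (A_i−P)·(A_i−P) = L_i²; let c_i = ‖A_i‖²−L_i²
c_1 = 144.0000+0.0000−90.0000 = 54.0000
row 1: 0.0000x − 5.0000y = -15.0000  (c_2=69.0000)
row 2: 24.0000x + 0.0000y = 72.0000  (c_3=-18.0000)
Cramer on rows 1–2 → x = 3.0000, y = 3.0000

(3.0000, 3.0000)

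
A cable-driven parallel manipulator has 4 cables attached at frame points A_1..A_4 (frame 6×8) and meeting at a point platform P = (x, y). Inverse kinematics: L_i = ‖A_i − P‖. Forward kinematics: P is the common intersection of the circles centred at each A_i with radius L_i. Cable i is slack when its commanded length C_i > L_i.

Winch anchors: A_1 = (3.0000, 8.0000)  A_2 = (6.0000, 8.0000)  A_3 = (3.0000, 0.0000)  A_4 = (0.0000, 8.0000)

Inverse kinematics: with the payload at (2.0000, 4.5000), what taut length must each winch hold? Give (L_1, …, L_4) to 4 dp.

cable 1: Δx=1.0000, Δy=3.5000; L_1 = √(Δx²+Δy²) = 3.6401
cable 2: Δx=4.0000, Δy=3.5000; L_2 = √(Δx²+Δy²) = 5.3151
cable 3: Δx=1.0000, Δy=-4.5000; L_3 = √(Δx²+Δy²) = 4.6098
cable 4: Δx=-2.0000, Δy=3.5000; L_4 = √(Δx²+Δy²) = 4.0311

(3.6401, 5.3151, 4.6098, 4.0311)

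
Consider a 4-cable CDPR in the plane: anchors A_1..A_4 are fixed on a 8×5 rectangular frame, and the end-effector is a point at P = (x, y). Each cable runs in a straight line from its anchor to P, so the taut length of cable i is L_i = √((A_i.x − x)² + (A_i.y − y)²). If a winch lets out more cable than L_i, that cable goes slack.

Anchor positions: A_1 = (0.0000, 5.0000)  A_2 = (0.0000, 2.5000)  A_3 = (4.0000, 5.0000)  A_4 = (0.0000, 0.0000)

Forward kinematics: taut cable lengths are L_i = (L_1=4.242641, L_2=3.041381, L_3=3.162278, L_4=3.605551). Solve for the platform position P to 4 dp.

(3.0000, 2.0000)

each cable: (A_i−P)·(A_i−P) = L_i²; let q_i = ‖A_i‖²−L_i²
q_1 = 0.0000+25.0000−18.0000 = 7.0000
row 1: 0.0000x + 5.0000y = 10.0000  (q_2=-3.0000)
row 2: -8.0000x + 0.0000y = -24.0000  (q_3=31.0000)
row 3: 0.0000x + 10.0000y = 20.0000  (q_4=-13.0000)
Cramer on rows 1–2 → x = 3.0000, y = 2.0000
check cable 4: ‖A_4−P‖² = 13.0000 ≈ L_4² = 13.0000 ✓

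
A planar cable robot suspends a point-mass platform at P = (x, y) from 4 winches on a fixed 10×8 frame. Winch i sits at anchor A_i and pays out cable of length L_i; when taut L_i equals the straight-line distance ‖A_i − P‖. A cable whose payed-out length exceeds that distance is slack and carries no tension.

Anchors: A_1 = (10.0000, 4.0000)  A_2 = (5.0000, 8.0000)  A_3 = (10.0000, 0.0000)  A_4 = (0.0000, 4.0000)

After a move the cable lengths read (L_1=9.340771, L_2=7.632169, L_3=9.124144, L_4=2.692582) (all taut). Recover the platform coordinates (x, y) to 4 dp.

(1.0000, 1.5000)

circle eqns → linear via eq_j − eq_1; set c_j = A_j·A_j − L_j²
c_1 = 100.0000+16.0000−87.2500 = 28.7500
10.0000·x − 8.0000·y = c_1−c_2 = -2.0000
0.0000·x + 8.0000·y = c_1−c_3 = 12.0000
20.0000·x + 0.0000·y = c_1−c_4 = 20.0000
solve first two rows → x=1.0000, y=1.5000
check cable 4: ‖A_4−P‖² = 7.2500 ≈ L_4² = 7.2500 ✓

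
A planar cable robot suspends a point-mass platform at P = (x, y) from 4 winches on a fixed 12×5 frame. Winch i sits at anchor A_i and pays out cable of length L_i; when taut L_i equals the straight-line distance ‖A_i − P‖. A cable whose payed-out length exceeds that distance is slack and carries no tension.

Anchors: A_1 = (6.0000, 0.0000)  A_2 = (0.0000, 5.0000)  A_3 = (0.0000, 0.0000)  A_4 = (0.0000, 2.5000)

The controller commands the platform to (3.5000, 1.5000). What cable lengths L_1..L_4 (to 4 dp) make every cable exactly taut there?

(2.9155, 4.9497, 3.8079, 3.6401)

L_1: Δ = A_1−P = (2.5000, -1.5000) → ‖Δ‖ = √8.5000 = 2.9155
L_2: Δ = A_2−P = (-3.5000, 3.5000) → ‖Δ‖ = √24.5000 = 4.9497
L_3: Δ = A_3−P = (-3.5000, -1.5000) → ‖Δ‖ = √14.5000 = 3.8079
L_4: Δ = A_4−P = (-3.5000, 1.0000) → ‖Δ‖ = √13.2500 = 3.6401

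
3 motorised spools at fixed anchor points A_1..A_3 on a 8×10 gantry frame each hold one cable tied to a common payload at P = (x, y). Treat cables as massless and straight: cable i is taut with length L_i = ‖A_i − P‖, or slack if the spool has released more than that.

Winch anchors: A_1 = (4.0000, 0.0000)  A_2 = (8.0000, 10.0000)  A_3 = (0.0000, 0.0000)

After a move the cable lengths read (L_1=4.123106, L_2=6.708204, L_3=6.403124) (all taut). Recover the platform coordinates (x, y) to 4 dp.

(5.0000, 4.0000)

each cable: (A_i−P)·(A_i−P) = L_i²; let q_i = ‖A_i‖²−L_i²
q_1 = 16.0000+0.0000−17.0000 = -1.0000
row 1: -8.0000x − 20.0000y = -120.0000  (q_2=119.0000)
row 2: 8.0000x + 0.0000y = 40.0000  (q_3=-41.0000)
Cramer on rows 1–2 → x = 5.0000, y = 4.0000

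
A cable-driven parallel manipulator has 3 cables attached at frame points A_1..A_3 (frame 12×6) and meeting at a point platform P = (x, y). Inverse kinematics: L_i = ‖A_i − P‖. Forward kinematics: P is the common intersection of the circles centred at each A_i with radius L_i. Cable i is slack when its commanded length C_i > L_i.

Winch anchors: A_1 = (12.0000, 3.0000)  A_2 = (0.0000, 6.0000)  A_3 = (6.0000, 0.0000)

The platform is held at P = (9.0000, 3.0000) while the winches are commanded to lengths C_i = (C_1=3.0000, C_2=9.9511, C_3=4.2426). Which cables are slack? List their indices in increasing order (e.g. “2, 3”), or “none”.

2

cable 1: L_1 = ‖A_1−P‖ = 3.0000;  C_1 = 3.0000 → taut
cable 2: L_2 = ‖A_2−P‖ = 9.4868;  C_2 = 9.9511 → slack
cable 3: L_3 = ‖A_3−P‖ = 4.2426;  C_3 = 4.2426 → taut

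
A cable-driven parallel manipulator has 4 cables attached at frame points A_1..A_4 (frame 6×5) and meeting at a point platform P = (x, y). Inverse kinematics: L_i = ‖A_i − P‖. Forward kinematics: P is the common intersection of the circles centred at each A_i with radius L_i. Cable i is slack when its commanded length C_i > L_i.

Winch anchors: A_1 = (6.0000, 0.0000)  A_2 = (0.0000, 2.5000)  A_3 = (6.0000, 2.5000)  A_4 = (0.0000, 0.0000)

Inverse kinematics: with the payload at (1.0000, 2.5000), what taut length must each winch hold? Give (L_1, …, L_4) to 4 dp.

(5.5902, 1.0000, 5.0000, 2.6926)

L_1 = √((6.0000−1.0000)² + (0.0000−2.5000)²) = 5.5902
L_2 = √((0.0000−1.0000)² + (2.5000−2.5000)²) = 1.0000
L_3 = √((6.0000−1.0000)² + (2.5000−2.5000)²) = 5.0000
L_4 = √((0.0000−1.0000)² + (0.0000−2.5000)²) = 2.6926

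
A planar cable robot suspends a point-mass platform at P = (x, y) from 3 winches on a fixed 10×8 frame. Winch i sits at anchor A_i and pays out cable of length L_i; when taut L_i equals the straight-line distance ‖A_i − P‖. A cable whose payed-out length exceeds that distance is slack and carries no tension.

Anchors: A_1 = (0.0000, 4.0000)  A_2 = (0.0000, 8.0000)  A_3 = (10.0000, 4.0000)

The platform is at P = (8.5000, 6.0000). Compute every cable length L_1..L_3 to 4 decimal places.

(8.7321, 8.7321, 2.5000)

cable 1: Δx=-8.5000, Δy=-2.0000; L_1 = √(Δx²+Δy²) = 8.7321
cable 2: Δx=-8.5000, Δy=2.0000; L_2 = √(Δx²+Δy²) = 8.7321
cable 3: Δx=1.5000, Δy=-2.0000; L_3 = √(Δx²+Δy²) = 2.5000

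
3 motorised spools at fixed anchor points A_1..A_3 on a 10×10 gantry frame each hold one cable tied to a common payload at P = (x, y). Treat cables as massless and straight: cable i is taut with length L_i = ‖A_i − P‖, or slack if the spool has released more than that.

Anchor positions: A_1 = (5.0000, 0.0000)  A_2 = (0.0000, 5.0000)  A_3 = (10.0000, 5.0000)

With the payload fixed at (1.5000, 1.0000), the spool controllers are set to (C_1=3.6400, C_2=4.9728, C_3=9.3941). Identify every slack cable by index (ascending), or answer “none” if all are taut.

cable 1: L_1 = ‖A_1−P‖ = 3.6401;  C_1 = 3.6400 → taut
cable 2: L_2 = ‖A_2−P‖ = 4.2720;  C_2 = 4.9728 → slack
cable 3: L_3 = ‖A_3−P‖ = 9.3941;  C_3 = 9.3941 → taut

2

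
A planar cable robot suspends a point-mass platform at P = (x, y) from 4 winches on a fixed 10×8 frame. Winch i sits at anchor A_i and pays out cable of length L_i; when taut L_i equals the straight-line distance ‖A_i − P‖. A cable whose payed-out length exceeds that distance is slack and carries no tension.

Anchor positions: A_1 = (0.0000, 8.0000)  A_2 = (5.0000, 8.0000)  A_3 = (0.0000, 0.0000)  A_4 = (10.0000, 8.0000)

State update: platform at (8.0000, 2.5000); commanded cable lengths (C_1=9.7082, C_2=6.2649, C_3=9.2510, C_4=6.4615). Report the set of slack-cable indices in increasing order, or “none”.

cable 1: √((-8.0000)²+(5.5000)²)=9.7082, C_1=9.7082: taut
cable 2: √((-3.0000)²+(5.5000)²)=6.2650, C_2=6.2649: taut
cable 3: √((-8.0000)²+(-2.5000)²)=8.3815, C_3=9.2510: slack
cable 4: √((2.0000)²+(5.5000)²)=5.8523, C_4=6.4615: slack

3, 4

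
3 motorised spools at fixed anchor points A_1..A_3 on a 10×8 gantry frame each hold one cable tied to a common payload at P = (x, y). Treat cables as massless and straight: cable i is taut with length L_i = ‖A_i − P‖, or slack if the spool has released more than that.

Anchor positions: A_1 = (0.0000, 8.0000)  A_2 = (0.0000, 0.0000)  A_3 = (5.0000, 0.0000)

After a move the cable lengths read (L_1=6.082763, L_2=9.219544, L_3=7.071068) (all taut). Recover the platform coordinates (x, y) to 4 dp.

(6.0000, 7.0000)

each cable: (A_i−P)·(A_i−P) = L_i²; let k_i = ‖A_i‖²−L_i²
k_1 = 0.0000+64.0000−37.0000 = 27.0000
row 1: 0.0000x + 16.0000y = 112.0000  (k_2=-85.0000)
row 2: -10.0000x + 16.0000y = 52.0000  (k_3=-25.0000)
Cramer on rows 1–2 → x = 6.0000, y = 7.0000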